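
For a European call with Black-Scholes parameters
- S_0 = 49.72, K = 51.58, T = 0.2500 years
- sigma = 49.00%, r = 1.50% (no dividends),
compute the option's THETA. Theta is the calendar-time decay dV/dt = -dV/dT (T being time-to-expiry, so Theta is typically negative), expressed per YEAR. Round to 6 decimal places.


d1 = -0.0120989135; d2 = -0.2570989135
phi(d1) = 0.3989130821; exp(-qT) = 1.0000000000; exp(-rT) = 0.9962570225
Theta = -S*exp(-qT)*phi(d1)*sigma/(2*sqrt(T)) - r*K*exp(-rT)*N(d2) + q*S*exp(-qT)*N(d1)
N(d1) = 0.4951733496; N(d2) = 0.3985512081; sqrt(T) = 0.5000000000
Term 1 = -49.7200 * 1.0000000000 * 0.3989130821 * 0.4900 / (2 * 0.5000000000) = -9.7186396366
Term 2 = -0.0150 * 51.5800 * 0.9962570225 * 0.3985512081 = -0.3072048886
Term 3 = 0 (no dividend yield, q = 0)
Theta = -9.7186396366 + (-0.3072048886) + (0.0000000000) = -10.025845

Answer: Theta = -10.025845


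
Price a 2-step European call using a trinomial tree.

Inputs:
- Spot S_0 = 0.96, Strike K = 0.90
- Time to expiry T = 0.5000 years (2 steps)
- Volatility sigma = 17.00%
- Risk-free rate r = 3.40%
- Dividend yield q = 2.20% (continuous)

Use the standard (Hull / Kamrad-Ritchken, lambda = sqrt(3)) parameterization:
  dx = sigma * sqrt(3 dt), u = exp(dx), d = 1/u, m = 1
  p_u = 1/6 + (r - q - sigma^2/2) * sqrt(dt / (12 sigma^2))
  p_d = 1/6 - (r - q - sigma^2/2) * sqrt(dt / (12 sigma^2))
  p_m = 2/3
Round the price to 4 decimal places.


Answer: Price = V(0,0) = 0.0856

Derivation:
dt = T/N = 0.250000; dx = sigma*sqrt(3*dt) = 0.147224
u = exp(dx) = 1.158614; d = 1/u = 0.863100
p_u = 0.164587, p_m = 0.666667, p_d = 0.168747
Discount per step: exp(-r*dt) = 0.991536
Stock lattice S(k, j) with j the centered position index:
  k=0: S(0,+0) = 0.9600
  k=1: S(1,-1) = 0.8286; S(1,+0) = 0.9600; S(1,+1) = 1.1123
  k=2: S(2,-2) = 0.7151; S(2,-1) = 0.8286; S(2,+0) = 0.9600; S(2,+1) = 1.1123; S(2,+2) = 1.2887
Terminal payoffs V(N, j) = max(S_T - K, 0):
  V(2,-2) = 0.000000; V(2,-1) = 0.000000; V(2,+0) = 0.060000; V(2,+1) = 0.212269; V(2,+2) = 0.388691
Backward induction: V(k, j) = exp(-r*dt) * [p_u * V(k+1, j+1) + p_m * V(k+1, j) + p_d * V(k+1, j-1)]
  V(1,-1) = exp(-r*dt) * [p_u*0.060000 + p_m*0.000000 + p_d*0.000000] = 0.009792
  V(1,+0) = exp(-r*dt) * [p_u*0.212269 + p_m*0.060000 + p_d*0.000000] = 0.074302
  V(1,+1) = exp(-r*dt) * [p_u*0.388691 + p_m*0.212269 + p_d*0.060000] = 0.213786
  V(0,+0) = exp(-r*dt) * [p_u*0.213786 + p_m*0.074302 + p_d*0.009792] = 0.085642


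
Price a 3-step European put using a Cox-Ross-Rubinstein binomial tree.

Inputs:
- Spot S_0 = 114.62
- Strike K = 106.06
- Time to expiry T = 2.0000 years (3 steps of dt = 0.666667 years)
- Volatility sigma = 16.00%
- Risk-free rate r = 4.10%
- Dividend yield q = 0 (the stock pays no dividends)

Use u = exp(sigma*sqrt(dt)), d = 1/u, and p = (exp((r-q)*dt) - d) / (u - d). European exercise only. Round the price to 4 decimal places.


dt = T/N = 0.666667
u = exp(sigma*sqrt(dt)) = 1.139557; d = 1/u = 0.877534
p = (exp((r-q)*dt) - d) / (u - d) = 0.573142
Discount per step: exp(-r*dt) = 0.973037
Stock lattice S(k, i) with i counting down-moves:
  k=0: S(0,0) = 114.6200
  k=1: S(1,0) = 130.6160; S(1,1) = 100.5830
  k=2: S(2,0) = 148.8444; S(2,1) = 114.6200; S(2,2) = 88.2650
  k=3: S(3,0) = 169.6166; S(3,1) = 130.6160; S(3,2) = 100.5830; S(3,3) = 77.4555
Terminal payoffs V(N, i) = max(K - S_T, 0):
  V(3,0) = 0.000000; V(3,1) = 0.000000; V(3,2) = 5.477040; V(3,3) = 28.604471
Backward induction: V(k, i) = exp(-r*dt) * [p * V(k+1, i) + (1-p) * V(k+1, i+1)].
  V(2,0) = exp(-r*dt) * [p*0.000000 + (1-p)*0.000000] = 0.000000
  V(2,1) = exp(-r*dt) * [p*0.000000 + (1-p)*5.477040] = 2.274881
  V(2,2) = exp(-r*dt) * [p*5.477040 + (1-p)*28.604471] = 14.935309
  V(1,0) = exp(-r*dt) * [p*0.000000 + (1-p)*2.274881] = 0.944869
  V(1,1) = exp(-r*dt) * [p*2.274881 + (1-p)*14.935309] = 7.472035
  V(0,0) = exp(-r*dt) * [p*0.944869 + (1-p)*7.472035] = 3.630442

Answer: Price = V(0,0) = 3.6304


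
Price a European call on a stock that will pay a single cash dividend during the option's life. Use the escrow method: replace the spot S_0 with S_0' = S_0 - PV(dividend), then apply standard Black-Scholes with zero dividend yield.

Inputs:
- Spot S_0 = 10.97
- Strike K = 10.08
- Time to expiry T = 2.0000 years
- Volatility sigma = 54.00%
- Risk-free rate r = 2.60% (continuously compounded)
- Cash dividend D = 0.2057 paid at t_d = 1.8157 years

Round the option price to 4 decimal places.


PV(D) = D * exp(-r * t_d) = 0.2057 * 0.95388878 = 0.19621492
S_0' = S_0 - PV(D) = 10.9700 - 0.19621492 = 10.77378508
d1 = (ln(S_0'/K) + (r + sigma^2/2)*T) / (sigma*sqrt(T)) = 0.53709031
d2 = d1 - sigma*sqrt(T) = -0.22658502
exp(-rT) = 0.94932887
N(d1) = 0.70439738; N(d2) = 0.41037322
C = S_0' * N(d1) - K * exp(-rT) * N(d2) = 10.77378508 * 0.70439738 - 10.0800 * 0.94932887 * 0.41037322 = 3.6621

Answer: Price = 3.6621


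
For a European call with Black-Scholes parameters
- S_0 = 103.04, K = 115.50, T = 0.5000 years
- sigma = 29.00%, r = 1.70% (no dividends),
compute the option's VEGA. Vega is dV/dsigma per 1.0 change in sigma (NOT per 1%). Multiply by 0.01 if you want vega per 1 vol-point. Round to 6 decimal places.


d1 = -0.4126980821; d2 = -0.6177590486
phi(d1) = 0.3663748143; exp(-qT) = 1.0000000000; exp(-rT) = 0.9915360229
Vega = S * exp(-qT) * phi(d1) * sqrt(T) = 103.0400 * 1.0000000000 * 0.3663748143 * 0.7071067812 = 26.694173

Answer: Vega = 26.694173


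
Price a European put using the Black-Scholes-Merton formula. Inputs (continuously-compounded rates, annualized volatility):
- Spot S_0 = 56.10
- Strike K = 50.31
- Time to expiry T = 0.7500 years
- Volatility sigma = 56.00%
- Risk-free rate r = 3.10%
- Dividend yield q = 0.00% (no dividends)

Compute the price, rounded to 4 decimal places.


Answer: Price = 6.9744

Derivation:
d1 = (ln(S/K) + (r - q + 0.5*sigma^2) * T) / (sigma * sqrt(T)) = 0.51504170
d2 = d1 - sigma * sqrt(T) = 0.03006747
exp(-rT) = 0.97701820; exp(-qT) = 1.00000000
P = K * exp(-rT) * N(-d2) - S_0 * exp(-qT) * N(-d1)
N(-d1) = 0.30326194; N(-d2) = 0.48800662
P = 50.3100 * 0.97701820 * 0.48800662 - 56.1000 * 1.00000000 * 0.30326194 = 6.9744


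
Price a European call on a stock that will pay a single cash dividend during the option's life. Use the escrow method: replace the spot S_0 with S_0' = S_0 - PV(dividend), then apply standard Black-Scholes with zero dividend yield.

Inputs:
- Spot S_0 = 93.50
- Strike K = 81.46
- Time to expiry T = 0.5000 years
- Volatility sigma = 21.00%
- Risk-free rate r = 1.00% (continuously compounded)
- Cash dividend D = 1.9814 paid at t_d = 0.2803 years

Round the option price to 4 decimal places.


Answer: Price = 11.9568

Derivation:
PV(D) = D * exp(-r * t_d) = 1.9814 * 0.99720092 = 1.97585391
S_0' = S_0 - PV(D) = 93.5000 - 1.97585391 = 91.52414609
d1 = (ln(S_0'/K) + (r + sigma^2/2)*T) / (sigma*sqrt(T)) = 0.89240732
d2 = d1 - sigma*sqrt(T) = 0.74391490
exp(-rT) = 0.99501248
N(d1) = 0.81391268; N(d2) = 0.77153602
C = S_0' * N(d1) - K * exp(-rT) * N(d2) = 91.52414609 * 0.81391268 - 81.4600 * 0.99501248 * 0.77153602 = 11.9568


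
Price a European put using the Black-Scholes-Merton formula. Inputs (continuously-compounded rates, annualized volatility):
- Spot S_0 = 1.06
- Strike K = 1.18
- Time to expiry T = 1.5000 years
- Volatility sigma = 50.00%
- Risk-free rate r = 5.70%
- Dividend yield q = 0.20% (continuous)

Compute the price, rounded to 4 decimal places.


d1 = (ln(S/K) + (r - q + 0.5*sigma^2) * T) / (sigma * sqrt(T)) = 0.26577694
d2 = d1 - sigma * sqrt(T) = -0.34659550
exp(-rT) = 0.91805314; exp(-qT) = 0.99700450
P = K * exp(-rT) * N(-d2) - S_0 * exp(-qT) * N(-d1)
N(-d1) = 0.39520550; N(-d2) = 0.63555239
P = 1.1800 * 0.91805314 * 0.63555239 - 1.0600 * 0.99700450 * 0.39520550 = 0.2708

Answer: Price = 0.2708


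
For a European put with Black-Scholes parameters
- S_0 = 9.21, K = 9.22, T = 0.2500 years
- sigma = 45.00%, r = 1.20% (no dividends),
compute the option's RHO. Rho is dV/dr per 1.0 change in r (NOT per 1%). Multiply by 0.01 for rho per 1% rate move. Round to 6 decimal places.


d1 = 0.1210102787; d2 = -0.1039897213
phi(d1) = 0.3960319944; exp(-qT) = 1.0000000000; exp(-rT) = 0.9970044955
N(-d2) = 0.5414112472
Rho = -K*T*exp(-rT)*N(-d2) = -9.2200 * 0.2500 * 0.9970044955 * 0.5414112472 = -1.244215

Answer: Rho = -1.244215


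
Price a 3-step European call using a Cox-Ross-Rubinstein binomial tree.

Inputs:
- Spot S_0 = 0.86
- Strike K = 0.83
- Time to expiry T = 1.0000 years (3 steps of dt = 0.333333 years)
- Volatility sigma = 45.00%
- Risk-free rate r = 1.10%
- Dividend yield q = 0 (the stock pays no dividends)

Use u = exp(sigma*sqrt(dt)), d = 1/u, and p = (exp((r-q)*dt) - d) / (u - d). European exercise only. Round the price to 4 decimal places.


dt = T/N = 0.333333
u = exp(sigma*sqrt(dt)) = 1.296681; d = 1/u = 0.771200
p = (exp((r-q)*dt) - d) / (u - d) = 0.442402
Discount per step: exp(-r*dt) = 0.996340
Stock lattice S(k, i) with i counting down-moves:
  k=0: S(0,0) = 0.8600
  k=1: S(1,0) = 1.1151; S(1,1) = 0.6632
  k=2: S(2,0) = 1.4460; S(2,1) = 0.8600; S(2,2) = 0.5115
  k=3: S(3,0) = 1.8750; S(3,1) = 1.1151; S(3,2) = 0.6632; S(3,3) = 0.3945
Terminal payoffs V(N, i) = max(S_T - K, 0):
  V(3,0) = 1.044984; V(3,1) = 0.285145; V(3,2) = 0.000000; V(3,3) = 0.000000
Backward induction: V(k, i) = exp(-r*dt) * [p * V(k+1, i) + (1-p) * V(k+1, i+1)].
  V(2,0) = exp(-r*dt) * [p*1.044984 + (1-p)*0.285145] = 0.619025
  V(2,1) = exp(-r*dt) * [p*0.285145 + (1-p)*0.000000] = 0.125687
  V(2,2) = exp(-r*dt) * [p*0.000000 + (1-p)*0.000000] = 0.000000
  V(1,0) = exp(-r*dt) * [p*0.619025 + (1-p)*0.125687] = 0.342682
  V(1,1) = exp(-r*dt) * [p*0.125687 + (1-p)*0.000000] = 0.055401
  V(0,0) = exp(-r*dt) * [p*0.342682 + (1-p)*0.055401] = 0.181826

Answer: Price = V(0,0) = 0.1818


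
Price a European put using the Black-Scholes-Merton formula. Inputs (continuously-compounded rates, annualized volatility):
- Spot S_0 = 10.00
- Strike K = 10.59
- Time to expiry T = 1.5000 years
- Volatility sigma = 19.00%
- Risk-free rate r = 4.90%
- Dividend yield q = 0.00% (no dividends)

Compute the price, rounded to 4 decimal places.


Answer: Price = 0.8408

Derivation:
d1 = (ln(S/K) + (r - q + 0.5*sigma^2) * T) / (sigma * sqrt(T)) = 0.18586012
d2 = d1 - sigma * sqrt(T) = -0.04684141
exp(-rT) = 0.92913615; exp(-qT) = 1.00000000
P = K * exp(-rT) * N(-d2) - S_0 * exp(-qT) * N(-d1)
N(-d1) = 0.42627723; N(-d2) = 0.51868019
P = 10.5900 * 0.92913615 * 0.51868019 - 10.0000 * 1.00000000 * 0.42627723 = 0.8408


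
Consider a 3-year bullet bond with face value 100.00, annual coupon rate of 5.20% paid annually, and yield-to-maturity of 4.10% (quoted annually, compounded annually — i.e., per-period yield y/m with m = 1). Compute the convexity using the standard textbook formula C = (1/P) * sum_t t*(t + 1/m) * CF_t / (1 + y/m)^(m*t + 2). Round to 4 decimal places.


Coupon per period c = face * coupon_rate / m = 5.200000
Periods per year m = 1; per-period yield y/m = 0.041000
Number of cashflows N = 3
Cashflows (t years, CF_t, discount factor 1/(1+y/m)^(m*t), PV):
  t = 1.0000: CF_t = 5.200000, DF = 0.960615, PV = 4.995197
  t = 2.0000: CF_t = 5.200000, DF = 0.922781, PV = 4.798460
  t = 3.0000: CF_t = 105.200000, DF = 0.886437, PV = 93.253159
Price P = sum_t PV_t = 103.046816
Convexity numerator sum_t t*(t + 1/m) * CF_t / (1+y/m)^(m*t + 2):
  t = 1.0000: term = 9.218943
  t = 2.0000: term = 26.567560
  t = 3.0000: term = 1032.626672
Convexity = (1/P) * sum = 1068.413176 / 103.046816 = 10.368231

Answer: Convexity = 10.3682


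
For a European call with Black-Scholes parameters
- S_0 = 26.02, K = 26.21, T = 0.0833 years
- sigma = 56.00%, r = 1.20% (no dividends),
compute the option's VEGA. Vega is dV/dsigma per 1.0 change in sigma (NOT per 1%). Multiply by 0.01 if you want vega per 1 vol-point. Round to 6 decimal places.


d1 = 0.0419827666; d2 = -0.1196429739
phi(d1) = 0.3985908569; exp(-qT) = 1.0000000000; exp(-rT) = 0.9990008994
Vega = S * exp(-qT) * phi(d1) * sqrt(T) = 26.0200 * 1.0000000000 * 0.3985908569 * 0.2886173938 = 2.993347

Answer: Vega = 2.993347


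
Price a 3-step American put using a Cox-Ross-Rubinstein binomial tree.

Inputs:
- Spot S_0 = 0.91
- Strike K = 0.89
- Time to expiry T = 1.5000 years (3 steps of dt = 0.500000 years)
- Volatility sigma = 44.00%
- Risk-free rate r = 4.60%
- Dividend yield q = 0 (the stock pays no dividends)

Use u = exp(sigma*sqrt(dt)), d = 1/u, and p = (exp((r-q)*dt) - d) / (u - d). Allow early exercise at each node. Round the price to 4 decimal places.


dt = T/N = 0.500000
u = exp(sigma*sqrt(dt)) = 1.364963; d = 1/u = 0.732621
p = (exp((r-q)*dt) - d) / (u - d) = 0.459634
Discount per step: exp(-r*dt) = 0.977262
Stock lattice S(k, i) with i counting down-moves:
  k=0: S(0,0) = 0.9100
  k=1: S(1,0) = 1.2421; S(1,1) = 0.6667
  k=2: S(2,0) = 1.6954; S(2,1) = 0.9100; S(2,2) = 0.4884
  k=3: S(3,0) = 2.3142; S(3,1) = 1.2421; S(3,2) = 0.6667; S(3,3) = 0.3578
Terminal payoffs V(N, i) = max(K - S_T, 0):
  V(3,0) = 0.000000; V(3,1) = 0.000000; V(3,2) = 0.223315; V(3,3) = 0.532168
Backward induction: V(k, i) = exp(-r*dt) * [p * V(k+1, i) + (1-p) * V(k+1, i+1)]; then take max(V_cont, immediate exercise) for American.
  V(2,0) = exp(-r*dt) * [p*0.000000 + (1-p)*0.000000] = 0.000000; exercise = 0.000000; V(2,0) = max -> 0.000000
  V(2,1) = exp(-r*dt) * [p*0.000000 + (1-p)*0.223315] = 0.117928; exercise = 0.000000; V(2,1) = max -> 0.117928
  V(2,2) = exp(-r*dt) * [p*0.223315 + (1-p)*0.532168] = 0.381336; exercise = 0.401573; V(2,2) = max -> 0.401573
  V(1,0) = exp(-r*dt) * [p*0.000000 + (1-p)*0.117928] = 0.062275; exercise = 0.000000; V(1,0) = max -> 0.062275
  V(1,1) = exp(-r*dt) * [p*0.117928 + (1-p)*0.401573] = 0.265034; exercise = 0.223315; V(1,1) = max -> 0.265034
  V(0,0) = exp(-r*dt) * [p*0.062275 + (1-p)*0.265034] = 0.167932; exercise = 0.000000; V(0,0) = max -> 0.167932

Answer: Price = V(0,0) = 0.1679


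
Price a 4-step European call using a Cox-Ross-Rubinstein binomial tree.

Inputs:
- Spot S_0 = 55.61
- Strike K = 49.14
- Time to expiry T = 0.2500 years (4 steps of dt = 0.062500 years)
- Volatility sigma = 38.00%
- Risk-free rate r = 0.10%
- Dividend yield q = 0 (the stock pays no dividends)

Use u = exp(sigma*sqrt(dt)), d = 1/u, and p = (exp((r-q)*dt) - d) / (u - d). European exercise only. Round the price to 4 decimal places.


Answer: Price = V(0,0) = 8.1775

Derivation:
dt = T/N = 0.062500
u = exp(sigma*sqrt(dt)) = 1.099659; d = 1/u = 0.909373
p = (exp((r-q)*dt) - d) / (u - d) = 0.476596
Discount per step: exp(-r*dt) = 0.999938
Stock lattice S(k, i) with i counting down-moves:
  k=0: S(0,0) = 55.6100
  k=1: S(1,0) = 61.1520; S(1,1) = 50.5702
  k=2: S(2,0) = 67.2464; S(2,1) = 55.6100; S(2,2) = 45.9872
  k=3: S(3,0) = 73.9481; S(3,1) = 61.1520; S(3,2) = 50.5702; S(3,3) = 41.8195
  k=4: S(4,0) = 81.3176; S(4,1) = 67.2464; S(4,2) = 55.6100; S(4,3) = 45.9872; S(4,4) = 38.0295
Terminal payoffs V(N, i) = max(S_T - K, 0):
  V(4,0) = 32.177646; V(4,1) = 18.106370; V(4,2) = 6.470000; V(4,3) = 0.000000; V(4,4) = 0.000000
Backward induction: V(k, i) = exp(-r*dt) * [p * V(k+1, i) + (1-p) * V(k+1, i+1)].
  V(3,0) = exp(-r*dt) * [p*32.177646 + (1-p)*18.106370] = 24.811138
  V(3,1) = exp(-r*dt) * [p*18.106370 + (1-p)*6.470000] = 12.015100
  V(3,2) = exp(-r*dt) * [p*6.470000 + (1-p)*0.000000] = 3.083385
  V(3,3) = exp(-r*dt) * [p*0.000000 + (1-p)*0.000000] = 0.000000
  V(2,0) = exp(-r*dt) * [p*24.811138 + (1-p)*12.015100] = 18.112512
  V(2,1) = exp(-r*dt) * [p*12.015100 + (1-p)*3.083385] = 7.339749
  V(2,2) = exp(-r*dt) * [p*3.083385 + (1-p)*0.000000] = 1.469438
  V(1,0) = exp(-r*dt) * [p*18.112512 + (1-p)*7.339749] = 12.473229
  V(1,1) = exp(-r*dt) * [p*7.339749 + (1-p)*1.469438] = 4.266940
  V(0,0) = exp(-r*dt) * [p*12.473229 + (1-p)*4.266940] = 8.177516


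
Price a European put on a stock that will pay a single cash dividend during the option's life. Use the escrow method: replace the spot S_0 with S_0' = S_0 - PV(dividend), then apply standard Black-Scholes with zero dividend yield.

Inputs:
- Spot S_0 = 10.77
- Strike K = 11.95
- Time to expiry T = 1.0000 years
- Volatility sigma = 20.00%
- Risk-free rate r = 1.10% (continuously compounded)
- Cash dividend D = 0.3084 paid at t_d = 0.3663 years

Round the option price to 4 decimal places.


Answer: Price = 1.7248

Derivation:
PV(D) = D * exp(-r * t_d) = 0.3084 * 0.99597881 = 0.30715986
S_0' = S_0 - PV(D) = 10.7700 - 0.30715986 = 10.46284014
d1 = (ln(S_0'/K) + (r + sigma^2/2)*T) / (sigma*sqrt(T)) = -0.50950667
d2 = d1 - sigma*sqrt(T) = -0.70950667
exp(-rT) = 0.98906028
N(-d1) = 0.69480144; N(-d2) = 0.76099494
P = K * exp(-rT) * N(-d2) - S_0' * N(-d1) = 11.9500 * 0.98906028 * 0.76099494 - 10.46284014 * 0.69480144 = 1.7248


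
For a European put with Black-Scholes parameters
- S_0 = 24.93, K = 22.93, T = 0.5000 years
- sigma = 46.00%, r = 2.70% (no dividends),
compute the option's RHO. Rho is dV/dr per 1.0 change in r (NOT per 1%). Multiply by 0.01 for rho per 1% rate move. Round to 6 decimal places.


Answer: Rho = -5.043961

Derivation:
d1 = 0.4612359174; d2 = 0.1359667981
phi(d1) = 0.3586860380; exp(-qT) = 1.0000000000; exp(-rT) = 0.9865907163
N(-d2) = 0.4459237642
Rho = -K*T*exp(-rT)*N(-d2) = -22.9300 * 0.5000 * 0.9865907163 * 0.4459237642 = -5.043961


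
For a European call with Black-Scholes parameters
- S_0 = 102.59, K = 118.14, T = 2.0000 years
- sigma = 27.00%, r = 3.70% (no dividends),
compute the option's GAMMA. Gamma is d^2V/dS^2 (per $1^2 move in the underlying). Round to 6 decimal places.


Answer: Gamma = 0.010183

Derivation:
d1 = 0.0151113963; d2 = -0.3667262656
phi(d1) = 0.3988967329; exp(-qT) = 1.0000000000; exp(-rT) = 0.9286716938
Gamma = exp(-qT) * phi(d1) / (S * sigma * sqrt(T)) = 1.0000000000 * 0.3988967329 / (102.5900 * 0.2700 * 1.4142135624) = 0.010183


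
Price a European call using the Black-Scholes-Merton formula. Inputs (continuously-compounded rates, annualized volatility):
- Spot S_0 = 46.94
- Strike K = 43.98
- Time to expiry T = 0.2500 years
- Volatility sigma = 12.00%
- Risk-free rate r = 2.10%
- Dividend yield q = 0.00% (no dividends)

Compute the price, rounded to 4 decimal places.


d1 = (ln(S/K) + (r - q + 0.5*sigma^2) * T) / (sigma * sqrt(T)) = 1.20308675
d2 = d1 - sigma * sqrt(T) = 1.14308675
exp(-rT) = 0.99476376; exp(-qT) = 1.00000000
C = S_0 * exp(-qT) * N(d1) - K * exp(-rT) * N(d2)
N(d1) = 0.88552862; N(d2) = 0.87349871
C = 46.9400 * 1.00000000 * 0.88552862 - 43.9800 * 0.99476376 * 0.87349871 = 3.3514

Answer: Price = 3.3514


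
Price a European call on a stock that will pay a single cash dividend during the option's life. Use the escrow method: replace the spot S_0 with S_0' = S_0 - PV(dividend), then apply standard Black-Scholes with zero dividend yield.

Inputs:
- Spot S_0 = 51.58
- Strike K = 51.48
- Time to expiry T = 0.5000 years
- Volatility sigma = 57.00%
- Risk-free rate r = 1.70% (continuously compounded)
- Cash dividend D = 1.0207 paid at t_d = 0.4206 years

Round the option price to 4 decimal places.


PV(D) = D * exp(-r * t_d) = 1.0207 * 0.99287530 = 1.01342782
S_0' = S_0 - PV(D) = 51.5800 - 1.01342782 = 50.56657218
d1 = (ln(S_0'/K) + (r + sigma^2/2)*T) / (sigma*sqrt(T)) = 0.17819673
d2 = d1 - sigma*sqrt(T) = -0.22485413
exp(-rT) = 0.99153602
N(d1) = 0.57071576; N(d2) = 0.41104638
C = S_0' * N(d1) - K * exp(-rT) * N(d2) = 50.56657218 * 0.57071576 - 51.4800 * 0.99153602 * 0.41104638 = 7.8776

Answer: Price = 7.8776


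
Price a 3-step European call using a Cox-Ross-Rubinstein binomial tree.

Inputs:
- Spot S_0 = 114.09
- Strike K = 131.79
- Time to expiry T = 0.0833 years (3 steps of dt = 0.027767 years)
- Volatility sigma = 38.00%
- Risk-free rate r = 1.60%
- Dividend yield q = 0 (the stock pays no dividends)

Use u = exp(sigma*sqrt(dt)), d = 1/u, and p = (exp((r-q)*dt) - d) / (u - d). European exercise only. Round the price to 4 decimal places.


dt = T/N = 0.027767
u = exp(sigma*sqrt(dt)) = 1.065368; d = 1/u = 0.938642
p = (exp((r-q)*dt) - d) / (u - d) = 0.487682
Discount per step: exp(-r*dt) = 0.999556
Stock lattice S(k, i) with i counting down-moves:
  k=0: S(0,0) = 114.0900
  k=1: S(1,0) = 121.5479; S(1,1) = 107.0897
  k=2: S(2,0) = 129.4933; S(2,1) = 114.0900; S(2,2) = 100.5190
  k=3: S(3,0) = 137.9580; S(3,1) = 121.5479; S(3,2) = 107.0897; S(3,3) = 94.3514
Terminal payoffs V(N, i) = max(S_T - K, 0):
  V(3,0) = 6.168044; V(3,1) = 0.000000; V(3,2) = 0.000000; V(3,3) = 0.000000
Backward induction: V(k, i) = exp(-r*dt) * [p * V(k+1, i) + (1-p) * V(k+1, i+1)].
  V(2,0) = exp(-r*dt) * [p*6.168044 + (1-p)*0.000000] = 3.006705
  V(2,1) = exp(-r*dt) * [p*0.000000 + (1-p)*0.000000] = 0.000000
  V(2,2) = exp(-r*dt) * [p*0.000000 + (1-p)*0.000000] = 0.000000
  V(1,0) = exp(-r*dt) * [p*3.006705 + (1-p)*0.000000] = 1.465664
  V(1,1) = exp(-r*dt) * [p*0.000000 + (1-p)*0.000000] = 0.000000
  V(0,0) = exp(-r*dt) * [p*1.465664 + (1-p)*0.000000] = 0.714460

Answer: Price = V(0,0) = 0.7145


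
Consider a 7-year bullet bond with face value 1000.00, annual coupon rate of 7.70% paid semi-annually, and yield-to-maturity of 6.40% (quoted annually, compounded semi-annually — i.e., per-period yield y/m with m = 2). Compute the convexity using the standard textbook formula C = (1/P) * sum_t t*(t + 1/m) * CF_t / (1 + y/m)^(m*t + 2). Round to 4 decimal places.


Coupon per period c = face * coupon_rate / m = 38.500000
Periods per year m = 2; per-period yield y/m = 0.032000
Number of cashflows N = 14
Cashflows (t years, CF_t, discount factor 1/(1+y/m)^(m*t), PV):
  t = 0.5000: CF_t = 38.500000, DF = 0.968992, PV = 37.306202
  t = 1.0000: CF_t = 38.500000, DF = 0.938946, PV = 36.149420
  t = 1.5000: CF_t = 38.500000, DF = 0.909831, PV = 35.028508
  t = 2.0000: CF_t = 38.500000, DF = 0.881620, PV = 33.942353
  t = 2.5000: CF_t = 38.500000, DF = 0.854283, PV = 32.889877
  t = 3.0000: CF_t = 38.500000, DF = 0.827793, PV = 31.870035
  t = 3.5000: CF_t = 38.500000, DF = 0.802125, PV = 30.881817
  t = 4.0000: CF_t = 38.500000, DF = 0.777253, PV = 29.924242
  t = 4.5000: CF_t = 38.500000, DF = 0.753152, PV = 28.996358
  t = 5.0000: CF_t = 38.500000, DF = 0.729799, PV = 28.097246
  t = 5.5000: CF_t = 38.500000, DF = 0.707169, PV = 27.226014
  t = 6.0000: CF_t = 38.500000, DF = 0.685241, PV = 26.381796
  t = 6.5000: CF_t = 38.500000, DF = 0.663994, PV = 25.563756
  t = 7.0000: CF_t = 1038.500000, DF = 0.643405, PV = 668.175795
Price P = sum_t PV_t = 1072.433418
Convexity numerator sum_t t*(t + 1/m) * CF_t / (1+y/m)^(m*t + 2):
  t = 0.5000: term = 17.514254
  t = 1.0000: term = 50.913529
  t = 1.5000: term = 98.669630
  t = 2.0000: term = 159.350177
  t = 2.5000: term = 231.613629
  t = 3.0000: term = 314.204536
  t = 3.5000: term = 405.949013
  t = 4.0000: term = 505.750431
  t = 4.5000: term = 612.585309
  t = 5.0000: term = 725.499397
  t = 5.5000: term = 843.603950
  t = 6.0000: term = 966.072177
  t = 6.5000: term = 1092.135859
  t = 7.0000: term = 32937.501142
Convexity = (1/P) * sum = 38961.363032 / 1072.433418 = 36.329867

Answer: Convexity = 36.3299


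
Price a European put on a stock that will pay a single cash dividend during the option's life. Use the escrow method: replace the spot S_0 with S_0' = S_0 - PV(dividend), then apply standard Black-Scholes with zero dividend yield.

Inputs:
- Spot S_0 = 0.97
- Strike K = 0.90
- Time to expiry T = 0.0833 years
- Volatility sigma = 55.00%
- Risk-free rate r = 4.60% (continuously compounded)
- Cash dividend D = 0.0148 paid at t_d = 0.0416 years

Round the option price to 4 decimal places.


Answer: Price = 0.0338

Derivation:
PV(D) = D * exp(-r * t_d) = 0.0148 * 0.99808823 = 0.01477171
S_0' = S_0 - PV(D) = 0.9700 - 0.01477171 = 0.95522829
d1 = (ln(S_0'/K) + (r + sigma^2/2)*T) / (sigma*sqrt(T)) = 0.47868674
d2 = d1 - sigma*sqrt(T) = 0.31994717
exp(-rT) = 0.99617553
N(-d1) = 0.31608075; N(-d2) = 0.37450419
P = K * exp(-rT) * N(-d2) - S_0' * N(-d1) = 0.9000 * 0.99617553 * 0.37450419 - 0.95522829 * 0.31608075 = 0.0338


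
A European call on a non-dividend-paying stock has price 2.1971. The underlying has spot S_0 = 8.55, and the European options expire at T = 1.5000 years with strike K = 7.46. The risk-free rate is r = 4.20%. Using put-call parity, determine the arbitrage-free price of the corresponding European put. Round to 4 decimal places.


Answer: Put price = 0.6516

Derivation:
Put-call parity: C - P = S_0 * exp(-qT) - K * exp(-rT).
S_0 * exp(-qT) = 8.5500 * 1.00000000 = 8.55000000
K * exp(-rT) = 7.4600 * 0.93894347 = 7.00451831
P = C - S*exp(-qT) + K*exp(-rT)
P = 2.1971 - 8.55000000 + 7.00451831 = 0.6516


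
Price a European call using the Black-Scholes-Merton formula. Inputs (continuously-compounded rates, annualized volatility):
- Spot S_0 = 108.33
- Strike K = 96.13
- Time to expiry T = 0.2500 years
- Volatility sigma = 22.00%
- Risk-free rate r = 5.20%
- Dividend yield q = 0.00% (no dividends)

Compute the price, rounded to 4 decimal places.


Answer: Price = 14.0611

Derivation:
d1 = (ln(S/K) + (r - q + 0.5*sigma^2) * T) / (sigma * sqrt(T)) = 1.25936984
d2 = d1 - sigma * sqrt(T) = 1.14936984
exp(-rT) = 0.98708414; exp(-qT) = 1.00000000
C = S_0 * exp(-qT) * N(d1) - K * exp(-rT) * N(d2)
N(d1) = 0.89605161; N(d2) = 0.87479824
C = 108.3300 * 1.00000000 * 0.89605161 - 96.1300 * 0.98708414 * 0.87479824 = 14.0611


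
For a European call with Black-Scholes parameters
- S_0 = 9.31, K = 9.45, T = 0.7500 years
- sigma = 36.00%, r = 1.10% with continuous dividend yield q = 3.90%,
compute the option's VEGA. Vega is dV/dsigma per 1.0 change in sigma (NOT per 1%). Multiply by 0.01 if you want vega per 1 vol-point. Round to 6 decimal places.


d1 = 0.0406529959; d2 = -0.2711161495
phi(d1) = 0.3986127574; exp(-qT) = 0.9711736407; exp(-rT) = 0.9917839379
Vega = S * exp(-qT) * phi(d1) * sqrt(T) = 9.3100 * 0.9711736407 * 0.3986127574 * 0.8660254038 = 3.121249

Answer: Vega = 3.121249


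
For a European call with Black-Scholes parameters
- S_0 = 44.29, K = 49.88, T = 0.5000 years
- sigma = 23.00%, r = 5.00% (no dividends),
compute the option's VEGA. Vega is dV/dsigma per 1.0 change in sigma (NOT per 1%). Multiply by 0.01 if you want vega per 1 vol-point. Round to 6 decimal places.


Answer: Vega = 11.048911

Derivation:
d1 = -0.4958122249; d2 = -0.6584467846
phi(d1) = 0.3528001907; exp(-qT) = 1.0000000000; exp(-rT) = 0.9753099120
Vega = S * exp(-qT) * phi(d1) * sqrt(T) = 44.2900 * 1.0000000000 * 0.3528001907 * 0.7071067812 = 11.048911


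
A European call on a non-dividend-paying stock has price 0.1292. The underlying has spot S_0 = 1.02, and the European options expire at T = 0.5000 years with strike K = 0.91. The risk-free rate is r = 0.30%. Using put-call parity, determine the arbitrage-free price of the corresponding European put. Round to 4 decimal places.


Put-call parity: C - P = S_0 * exp(-qT) - K * exp(-rT).
S_0 * exp(-qT) = 1.0200 * 1.00000000 = 1.02000000
K * exp(-rT) = 0.9100 * 0.99850112 = 0.90863602
P = C - S*exp(-qT) + K*exp(-rT)
P = 0.1292 - 1.02000000 + 0.90863602 = 0.0178

Answer: Put price = 0.0178


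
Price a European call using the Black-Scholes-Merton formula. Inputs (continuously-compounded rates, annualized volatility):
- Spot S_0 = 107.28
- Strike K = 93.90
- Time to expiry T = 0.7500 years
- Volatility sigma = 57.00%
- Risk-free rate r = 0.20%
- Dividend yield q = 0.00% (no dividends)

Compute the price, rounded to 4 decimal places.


Answer: Price = 27.0660

Derivation:
d1 = (ln(S/K) + (r - q + 0.5*sigma^2) * T) / (sigma * sqrt(T)) = 0.51971522
d2 = d1 - sigma * sqrt(T) = 0.02608074
exp(-rT) = 0.99850112; exp(-qT) = 1.00000000
C = S_0 * exp(-qT) * N(d1) - K * exp(-rT) * N(d2)
N(d1) = 0.69836896; N(d2) = 0.51040353
C = 107.2800 * 1.00000000 * 0.69836896 - 93.9000 * 0.99850112 * 0.51040353 = 27.0660


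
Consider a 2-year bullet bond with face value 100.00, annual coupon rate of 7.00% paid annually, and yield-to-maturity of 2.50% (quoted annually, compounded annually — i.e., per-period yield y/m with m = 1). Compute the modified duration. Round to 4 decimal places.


Coupon per period c = face * coupon_rate / m = 7.000000
Periods per year m = 1; per-period yield y/m = 0.025000
Number of cashflows N = 2
Cashflows (t years, CF_t, discount factor 1/(1+y/m)^(m*t), PV):
  t = 1.0000: CF_t = 7.000000, DF = 0.975610, PV = 6.829268
  t = 2.0000: CF_t = 107.000000, DF = 0.951814, PV = 101.844140
Price P = sum_t PV_t = 108.673409
First compute Macaulay numerator sum_t t * PV_t:
  t * PV_t at t = 1.0000: 6.829268
  t * PV_t at t = 2.0000: 203.688281
Macaulay duration D = 210.517549 / 108.673409 = 1.937158
Modified duration = D / (1 + y/m) = 1.937158 / (1 + 0.025000) = 1.889910

Answer: Modified duration = 1.8899


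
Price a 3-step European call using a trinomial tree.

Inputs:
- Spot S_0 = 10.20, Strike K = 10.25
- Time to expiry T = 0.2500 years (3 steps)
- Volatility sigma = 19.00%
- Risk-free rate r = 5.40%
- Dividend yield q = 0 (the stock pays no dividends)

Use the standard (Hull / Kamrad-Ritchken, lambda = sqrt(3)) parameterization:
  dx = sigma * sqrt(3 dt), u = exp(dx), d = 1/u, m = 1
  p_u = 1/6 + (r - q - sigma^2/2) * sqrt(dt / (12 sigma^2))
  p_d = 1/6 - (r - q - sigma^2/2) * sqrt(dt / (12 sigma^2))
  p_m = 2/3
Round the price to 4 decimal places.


dt = T/N = 0.083333; dx = sigma*sqrt(3*dt) = 0.095000
u = exp(dx) = 1.099659; d = 1/u = 0.909373
p_u = 0.182434, p_m = 0.666667, p_d = 0.150899
Discount per step: exp(-r*dt) = 0.995510
Stock lattice S(k, j) with j the centered position index:
  k=0: S(0,+0) = 10.2000
  k=1: S(1,-1) = 9.2756; S(1,+0) = 10.2000; S(1,+1) = 11.2165
  k=2: S(2,-2) = 8.4350; S(2,-1) = 9.2756; S(2,+0) = 10.2000; S(2,+1) = 11.2165; S(2,+2) = 12.3343
  k=3: S(3,-3) = 7.6705; S(3,-2) = 8.4350; S(3,-1) = 9.2756; S(3,+0) = 10.2000; S(3,+1) = 11.2165; S(3,+2) = 12.3343; S(3,+3) = 13.5636
Terminal payoffs V(N, j) = max(S_T - K, 0):
  V(3,-3) = 0.000000; V(3,-2) = 0.000000; V(3,-1) = 0.000000; V(3,+0) = 0.000000; V(3,+1) = 0.966520; V(3,+2) = 2.084346; V(3,+3) = 3.313573
Backward induction: V(k, j) = exp(-r*dt) * [p_u * V(k+1, j+1) + p_m * V(k+1, j) + p_d * V(k+1, j-1)]
  V(2,-2) = exp(-r*dt) * [p_u*0.000000 + p_m*0.000000 + p_d*0.000000] = 0.000000
  V(2,-1) = exp(-r*dt) * [p_u*0.000000 + p_m*0.000000 + p_d*0.000000] = 0.000000
  V(2,+0) = exp(-r*dt) * [p_u*0.966520 + p_m*0.000000 + p_d*0.000000] = 0.175535
  V(2,+1) = exp(-r*dt) * [p_u*2.084346 + p_m*0.966520 + p_d*0.000000] = 1.020003
  V(2,+2) = exp(-r*dt) * [p_u*3.313573 + p_m*2.084346 + p_d*0.966520] = 2.130312
  V(1,-1) = exp(-r*dt) * [p_u*0.175535 + p_m*0.000000 + p_d*0.000000] = 0.031880
  V(1,+0) = exp(-r*dt) * [p_u*1.020003 + p_m*0.175535 + p_d*0.000000] = 0.301746
  V(1,+1) = exp(-r*dt) * [p_u*2.130312 + p_m*1.020003 + p_d*0.175535] = 1.090214
  V(0,+0) = exp(-r*dt) * [p_u*1.090214 + p_m*0.301746 + p_d*0.031880] = 0.403049

Answer: Price = V(0,0) = 0.4030


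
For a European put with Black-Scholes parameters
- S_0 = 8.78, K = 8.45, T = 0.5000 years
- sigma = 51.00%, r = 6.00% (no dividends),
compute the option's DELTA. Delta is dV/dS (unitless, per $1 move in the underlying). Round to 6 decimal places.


Answer: Delta = -0.355791

Derivation:
d1 = 0.3697335640; d2 = 0.0091091056
phi(d1) = 0.3725850342; exp(-qT) = 1.0000000000; exp(-rT) = 0.9704455335
N(-d1) = 0.3557905104
Delta = -exp(-qT) * N(-d1) = -1.0000000000 * 0.3557905104 = -0.355791


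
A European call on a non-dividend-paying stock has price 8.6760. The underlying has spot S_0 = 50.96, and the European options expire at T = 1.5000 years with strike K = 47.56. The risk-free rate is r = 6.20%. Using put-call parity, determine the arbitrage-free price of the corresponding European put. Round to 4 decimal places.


Put-call parity: C - P = S_0 * exp(-qT) - K * exp(-rT).
S_0 * exp(-qT) = 50.9600 * 1.00000000 = 50.96000000
K * exp(-rT) = 47.5600 * 0.91119350 = 43.33636287
P = C - S*exp(-qT) + K*exp(-rT)
P = 8.6760 - 50.96000000 + 43.33636287 = 1.0524

Answer: Put price = 1.0524


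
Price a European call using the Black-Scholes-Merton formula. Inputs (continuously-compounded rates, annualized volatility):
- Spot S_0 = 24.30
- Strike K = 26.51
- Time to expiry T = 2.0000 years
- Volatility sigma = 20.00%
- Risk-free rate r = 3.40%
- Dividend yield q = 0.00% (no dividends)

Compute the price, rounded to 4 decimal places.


d1 = (ln(S/K) + (r - q + 0.5*sigma^2) * T) / (sigma * sqrt(T)) = 0.07408474
d2 = d1 - sigma * sqrt(T) = -0.20875797
exp(-rT) = 0.93426047; exp(-qT) = 1.00000000
C = S_0 * exp(-qT) * N(d1) - K * exp(-rT) * N(d2)
N(d1) = 0.52952852; N(d2) = 0.41731859
C = 24.3000 * 1.00000000 * 0.52952852 - 26.5100 * 0.93426047 * 0.41731859 = 2.5317

Answer: Price = 2.5317


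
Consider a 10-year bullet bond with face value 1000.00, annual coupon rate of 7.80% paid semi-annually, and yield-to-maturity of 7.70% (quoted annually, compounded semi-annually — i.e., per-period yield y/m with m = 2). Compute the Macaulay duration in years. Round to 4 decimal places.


Answer: Macaulay duration = 7.1342 years

Derivation:
Coupon per period c = face * coupon_rate / m = 39.000000
Periods per year m = 2; per-period yield y/m = 0.038500
Number of cashflows N = 20
Cashflows (t years, CF_t, discount factor 1/(1+y/m)^(m*t), PV):
  t = 0.5000: CF_t = 39.000000, DF = 0.962927, PV = 37.554165
  t = 1.0000: CF_t = 39.000000, DF = 0.927229, PV = 36.161930
  t = 1.5000: CF_t = 39.000000, DF = 0.892854, PV = 34.821310
  t = 2.0000: CF_t = 39.000000, DF = 0.859754, PV = 33.530390
  t = 2.5000: CF_t = 39.000000, DF = 0.827880, PV = 32.287328
  t = 3.0000: CF_t = 39.000000, DF = 0.797188, PV = 31.090349
  t = 3.5000: CF_t = 39.000000, DF = 0.767635, PV = 29.937746
  t = 4.0000: CF_t = 39.000000, DF = 0.739176, PV = 28.827873
  t = 4.5000: CF_t = 39.000000, DF = 0.711773, PV = 27.759146
  t = 5.0000: CF_t = 39.000000, DF = 0.685386, PV = 26.730039
  t = 5.5000: CF_t = 39.000000, DF = 0.659977, PV = 25.739085
  t = 6.0000: CF_t = 39.000000, DF = 0.635509, PV = 24.784867
  t = 6.5000: CF_t = 39.000000, DF = 0.611949, PV = 23.866025
  t = 7.0000: CF_t = 39.000000, DF = 0.589263, PV = 22.981247
  t = 7.5000: CF_t = 39.000000, DF = 0.567417, PV = 22.129270
  t = 8.0000: CF_t = 39.000000, DF = 0.546381, PV = 21.308878
  t = 8.5000: CF_t = 39.000000, DF = 0.526126, PV = 20.518901
  t = 9.0000: CF_t = 39.000000, DF = 0.506621, PV = 19.758210
  t = 9.5000: CF_t = 39.000000, DF = 0.487839, PV = 19.025720
  t = 10.0000: CF_t = 1039.000000, DF = 0.469753, PV = 488.073839
Price P = sum_t PV_t = 1006.886319
Macaulay numerator sum_t t * PV_t:
  t * PV_t at t = 0.5000: 18.777082
  t * PV_t at t = 1.0000: 36.161930
  t * PV_t at t = 1.5000: 52.231965
  t * PV_t at t = 2.0000: 67.060780
  t * PV_t at t = 2.5000: 80.718319
  t * PV_t at t = 3.0000: 93.271048
  t * PV_t at t = 3.5000: 104.782111
  t * PV_t at t = 4.0000: 115.311492
  t * PV_t at t = 4.5000: 124.916156
  t * PV_t at t = 5.0000: 133.650197
  t * PV_t at t = 5.5000: 141.564965
  t * PV_t at t = 6.0000: 148.709203
  t * PV_t at t = 6.5000: 155.129164
  t * PV_t at t = 7.0000: 160.868731
  t * PV_t at t = 7.5000: 165.969527
  t * PV_t at t = 8.0000: 170.471028
  t * PV_t at t = 8.5000: 174.410657
  t * PV_t at t = 9.0000: 177.823888
  t * PV_t at t = 9.5000: 180.744336
  t * PV_t at t = 10.0000: 4880.738393
Macaulay duration D = (sum_t t * PV_t) / P = 7183.310973 / 1006.886319 = 7.134183


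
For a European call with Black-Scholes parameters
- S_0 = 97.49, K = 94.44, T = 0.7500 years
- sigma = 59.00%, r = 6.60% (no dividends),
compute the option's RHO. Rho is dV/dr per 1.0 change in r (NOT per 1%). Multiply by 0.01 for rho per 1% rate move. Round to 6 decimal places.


d1 = 0.4145621460; d2 = -0.0963928422
phi(d1) = 0.3660924362; exp(-qT) = 1.0000000000; exp(-rT) = 0.9517051581
N(d2) = 0.4616042884
Rho = K*T*exp(-rT)*N(d2) = 94.4400 * 0.7500 * 0.9517051581 * 0.4616042884 = 31.116411

Answer: Rho = 31.116411


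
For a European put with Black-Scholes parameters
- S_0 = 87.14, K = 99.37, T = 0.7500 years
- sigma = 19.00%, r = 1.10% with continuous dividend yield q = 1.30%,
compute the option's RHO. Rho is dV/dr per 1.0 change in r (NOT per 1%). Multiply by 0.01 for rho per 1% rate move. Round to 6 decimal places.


d1 = -0.7250105575; d2 = -0.8895553842
phi(d1) = 0.3067388063; exp(-qT) = 0.9902973771; exp(-rT) = 0.9917839379
N(-d2) = 0.8131476641
Rho = -K*T*exp(-rT)*N(-d2) = -99.3700 * 0.7500 * 0.9917839379 * 0.8131476641 = -60.103954

Answer: Rho = -60.103954


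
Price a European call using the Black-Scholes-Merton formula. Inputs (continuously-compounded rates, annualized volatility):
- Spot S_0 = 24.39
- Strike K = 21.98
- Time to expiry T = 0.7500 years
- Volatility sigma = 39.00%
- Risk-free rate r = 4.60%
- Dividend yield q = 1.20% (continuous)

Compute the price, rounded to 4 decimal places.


Answer: Price = 4.7318

Derivation:
d1 = (ln(S/K) + (r - q + 0.5*sigma^2) * T) / (sigma * sqrt(T)) = 0.55241396
d2 = d1 - sigma * sqrt(T) = 0.21466405
exp(-rT) = 0.96608834; exp(-qT) = 0.99104038
C = S_0 * exp(-qT) * N(d1) - K * exp(-rT) * N(d2)
N(d1) = 0.70966762; N(d2) = 0.58498537
C = 24.3900 * 0.99104038 * 0.70966762 - 21.9800 * 0.96608834 * 0.58498537 = 4.7318


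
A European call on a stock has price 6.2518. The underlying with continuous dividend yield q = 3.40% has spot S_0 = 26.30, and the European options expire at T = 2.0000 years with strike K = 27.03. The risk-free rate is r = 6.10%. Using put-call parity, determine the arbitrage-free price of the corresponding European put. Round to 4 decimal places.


Put-call parity: C - P = S_0 * exp(-qT) - K * exp(-rT).
S_0 * exp(-qT) = 26.3000 * 0.93426047 = 24.57105046
K * exp(-rT) = 27.0300 * 0.88514837 = 23.92556040
P = C - S*exp(-qT) + K*exp(-rT)
P = 6.2518 - 24.57105046 + 23.92556040 = 5.6063

Answer: Put price = 5.6063


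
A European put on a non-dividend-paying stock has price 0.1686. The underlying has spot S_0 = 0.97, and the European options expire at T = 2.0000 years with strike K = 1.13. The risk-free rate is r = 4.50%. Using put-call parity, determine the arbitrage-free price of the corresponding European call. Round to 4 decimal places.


Answer: Call price = 0.1059

Derivation:
Put-call parity: C - P = S_0 * exp(-qT) - K * exp(-rT).
S_0 * exp(-qT) = 0.9700 * 1.00000000 = 0.97000000
K * exp(-rT) = 1.1300 * 0.91393119 = 1.03274224
C = P + S*exp(-qT) - K*exp(-rT)
C = 0.1686 + 0.97000000 - 1.03274224 = 0.1059


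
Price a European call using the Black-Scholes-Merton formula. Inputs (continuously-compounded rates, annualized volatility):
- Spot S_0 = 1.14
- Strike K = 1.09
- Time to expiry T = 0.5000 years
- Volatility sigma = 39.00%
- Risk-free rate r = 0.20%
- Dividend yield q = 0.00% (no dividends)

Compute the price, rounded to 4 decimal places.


d1 = (ln(S/K) + (r - q + 0.5*sigma^2) * T) / (sigma * sqrt(T)) = 0.30414862
d2 = d1 - sigma * sqrt(T) = 0.02837698
exp(-rT) = 0.99900050; exp(-qT) = 1.00000000
C = S_0 * exp(-qT) * N(d1) - K * exp(-rT) * N(d2)
N(d1) = 0.61949267; N(d2) = 0.51131926
C = 1.1400 * 1.00000000 * 0.61949267 - 1.0900 * 0.99900050 * 0.51131926 = 0.1494

Answer: Price = 0.1494


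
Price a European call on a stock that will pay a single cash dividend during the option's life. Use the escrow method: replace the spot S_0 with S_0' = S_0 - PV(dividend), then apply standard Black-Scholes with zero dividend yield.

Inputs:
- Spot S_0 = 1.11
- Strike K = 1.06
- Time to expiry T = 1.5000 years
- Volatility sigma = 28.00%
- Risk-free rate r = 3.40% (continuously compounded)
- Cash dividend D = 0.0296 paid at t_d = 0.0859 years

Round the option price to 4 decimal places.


Answer: Price = 0.1816

Derivation:
PV(D) = D * exp(-r * t_d) = 0.0296 * 0.99708366 = 0.02951368
S_0' = S_0 - PV(D) = 1.1100 - 0.02951368 = 1.08048632
d1 = (ln(S_0'/K) + (r + sigma^2/2)*T) / (sigma*sqrt(T)) = 0.37600347
d2 = d1 - sigma*sqrt(T) = 0.03307491
exp(-rT) = 0.95027867
N(d1) = 0.64654284; N(d2) = 0.51319257
C = S_0' * N(d1) - K * exp(-rT) * N(d2) = 1.08048632 * 0.64654284 - 1.0600 * 0.95027867 * 0.51319257 = 0.1816


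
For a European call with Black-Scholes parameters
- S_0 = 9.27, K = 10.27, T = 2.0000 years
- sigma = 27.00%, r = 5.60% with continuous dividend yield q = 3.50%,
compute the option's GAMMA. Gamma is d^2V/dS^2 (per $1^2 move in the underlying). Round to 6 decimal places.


Answer: Gamma = 0.105032

Derivation:
d1 = 0.0326221242; d2 = -0.3492155376
phi(d1) = 0.3987300591; exp(-qT) = 0.9323938199; exp(-rT) = 0.8940442575
Gamma = exp(-qT) * phi(d1) / (S * sigma * sqrt(T)) = 0.9323938199 * 0.3987300591 / (9.2700 * 0.2700 * 1.4142135624) = 0.105032
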